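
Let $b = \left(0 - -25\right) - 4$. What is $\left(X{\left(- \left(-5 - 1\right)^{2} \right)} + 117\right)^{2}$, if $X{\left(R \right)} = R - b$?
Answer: $3600$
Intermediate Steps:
$b = 21$ ($b = \left(0 + 25\right) - 4 = 25 - 4 = 21$)
$X{\left(R \right)} = -21 + R$ ($X{\left(R \right)} = R - 21 = -21 + R$)
$\left(X{\left(- \left(-5 - 1\right)^{2} \right)} + 117\right)^{2} = \left(\left(-21 - \left(-5 - 1\right)^{2}\right) + 117\right)^{2} = \left(\left(-21 - \left(-6\right)^{2}\right) + 117\right)^{2} = \left(\left(-21 - 36\right) + 117\right)^{2} = \left(-57 + 117\right)^{2} = 60^{2} = 3600$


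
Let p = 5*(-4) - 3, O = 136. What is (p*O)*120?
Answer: -375360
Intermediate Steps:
p = -23 (p = -20 - 3 = -23)
(p*O)*120 = -23*136*120 = -3128*120 = -375360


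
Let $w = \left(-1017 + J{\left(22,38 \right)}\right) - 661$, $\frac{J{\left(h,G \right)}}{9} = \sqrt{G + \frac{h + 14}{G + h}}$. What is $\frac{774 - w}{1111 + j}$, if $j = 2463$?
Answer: $\frac{1226}{1787} - \frac{9 \sqrt{965}}{17870} \approx 0.67042$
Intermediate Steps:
$J{\left(h,G \right)} = 9 \sqrt{G + \frac{14 + h}{G + h}}$ ($J{\left(h,G \right)} = 9 \sqrt{G + \frac{h + 14}{G + h}} = 9 \sqrt{G + \frac{14 + h}{G + h}}$)
$w = -1678 + \frac{9 \sqrt{965}}{5}$ ($w = \left(-1017 + 9 \sqrt{\frac{14 + 22 + 38 \left(38 + 22\right)}{38 + 22}}\right) - 661 = \left(-1017 + 9 \sqrt{\frac{14 + 22 + 38 \cdot 60}{60}}\right) - 661 = \left(-1017 + 9 \sqrt{\frac{14 + 22 + 2280}{60}}\right) - 661 = \left(-1017 + 9 \sqrt{\frac{1}{60} \cdot 2316}\right) - 661 = \left(-1017 + 9 \sqrt{\frac{193}{5}}\right) - 661 = \left(-1017 + 9 \frac{\sqrt{965}}{5}\right) - 661 = \left(-1017 + \frac{9 \sqrt{965}}{5}\right) - 661 = -1678 + \frac{9 \sqrt{965}}{5} \approx -1622.1$)
$\frac{774 - w}{1111 + j} = \frac{774 - \left(-1678 + \frac{9 \sqrt{965}}{5}\right)}{1111 + 2463} = \frac{774 + \left(1678 - \frac{9 \sqrt{965}}{5}\right)}{3574} = \left(2452 - \frac{9 \sqrt{965}}{5}\right) \frac{1}{3574} = \frac{1226}{1787} - \frac{9 \sqrt{965}}{17870}$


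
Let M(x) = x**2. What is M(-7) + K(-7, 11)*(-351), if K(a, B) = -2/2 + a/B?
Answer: 6857/11 ≈ 623.36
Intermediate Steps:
K(a, B) = -1 + a/B (K(a, B) = -2*1/2 + a/B = -1 + a/B)
M(-7) + K(-7, 11)*(-351) = (-7)**2 + ((-7 - 1*11)/11)*(-351) = 49 + ((-7 - 11)/11)*(-351) = 49 + ((1/11)*(-18))*(-351) = 49 - 18/11*(-351) = 49 + 6318/11 = 6857/11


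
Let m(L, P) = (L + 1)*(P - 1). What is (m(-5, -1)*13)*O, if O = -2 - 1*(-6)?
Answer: 416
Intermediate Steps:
O = 4 (O = -2 + 6 = 4)
m(L, P) = (1 + L)*(-1 + P)
(m(-5, -1)*13)*O = ((-1 - 1 - 1*(-5) - 5*(-1))*13)*4 = ((-1 - 1 + 5 + 5)*13)*4 = (8*13)*4 = 104*4 = 416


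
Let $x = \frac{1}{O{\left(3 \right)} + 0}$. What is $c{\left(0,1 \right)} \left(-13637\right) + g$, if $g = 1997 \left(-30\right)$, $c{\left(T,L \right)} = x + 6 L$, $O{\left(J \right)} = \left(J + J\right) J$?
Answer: $- \frac{2564813}{18} \approx -1.4249 \cdot 10^{5}$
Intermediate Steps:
$O{\left(J \right)} = 2 J^{2}$ ($O{\left(J \right)} = 2 J J = 2 J^{2}$)
$x = \frac{1}{18}$ ($x = \frac{1}{2 \cdot 3^{2} + 0} = \frac{1}{2 \cdot 9 + 0} = \frac{1}{18 + 0} = \frac{1}{18} \approx 0.055556$)
$c{\left(T,L \right)} = \frac{1}{18} + 6 L$
$g = -59910$
$c{\left(0,1 \right)} \left(-13637\right) + g = \left(\frac{1}{18} + 6 \cdot 1\right) \left(-13637\right) - 59910 = \left(\frac{1}{18} + 6\right) \left(-13637\right) - 59910 = \frac{109}{18} \left(-13637\right) - 59910 = - \frac{1486433}{18} - 59910 = - \frac{2564813}{18}$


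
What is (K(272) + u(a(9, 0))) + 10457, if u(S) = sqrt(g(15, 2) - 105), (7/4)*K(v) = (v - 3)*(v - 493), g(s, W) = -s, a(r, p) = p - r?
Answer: -164597/7 + 2*I*sqrt(30) ≈ -23514.0 + 10.954*I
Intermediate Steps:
K(v) = 4*(-493 + v)*(-3 + v)/7 (K(v) = 4*((v - 3)*(v - 493))/7 = 4*((-3 + v)*(-493 + v))/7 = 4*((-493 + v)*(-3 + v))/7 = 4*(-493 + v)*(-3 + v)/7)
u(S) = 2*I*sqrt(30) (u(S) = sqrt(-1*15 - 105) = sqrt(-15 - 105) = sqrt(-120) = 2*I*sqrt(30))
(K(272) + u(a(9, 0))) + 10457 = ((5916/7 - 1984/7*272 + (4/7)*272**2) + 2*I*sqrt(30)) + 10457 = ((5916/7 - 539648/7 + (4/7)*73984) + 2*I*sqrt(30)) + 10457 = ((5916/7 - 539648/7 + 295936/7) + 2*I*sqrt(30)) + 10457 = (-237796/7 + 2*I*sqrt(30)) + 10457 = -164597/7 + 2*I*sqrt(30)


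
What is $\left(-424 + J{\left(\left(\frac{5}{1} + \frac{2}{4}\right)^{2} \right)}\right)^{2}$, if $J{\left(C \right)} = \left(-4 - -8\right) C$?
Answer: $91809$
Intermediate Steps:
$J{\left(C \right)} = 4 C$ ($J{\left(C \right)} = \left(-4 + 8\right) C = 4 C$)
$\left(-424 + J{\left(\left(\frac{5}{1} + \frac{2}{4}\right)^{2} \right)}\right)^{2} = \left(-424 + 4 \left(\frac{5}{1} + \frac{2}{4}\right)^{2}\right)^{2} = \left(-424 + 4 \left(5 \cdot 1 + 2 \cdot \frac{1}{4}\right)^{2}\right)^{2} = \left(-424 + 4 \left(5 + \frac{1}{2}\right)^{2}\right)^{2} = \left(-424 + 4 \left(\frac{11}{2}\right)^{2}\right)^{2} = \left(-424 + 4 \cdot \frac{121}{4}\right)^{2} = \left(-424 + 121\right)^{2} = \left(-303\right)^{2} = 91809$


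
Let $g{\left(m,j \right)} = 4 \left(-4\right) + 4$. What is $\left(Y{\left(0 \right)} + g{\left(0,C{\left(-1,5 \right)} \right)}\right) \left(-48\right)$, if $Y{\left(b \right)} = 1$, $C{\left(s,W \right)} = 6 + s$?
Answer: $528$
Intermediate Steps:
$g{\left(m,j \right)} = -12$ ($g{\left(m,j \right)} = -16 + 4 = -12$)
$\left(Y{\left(0 \right)} + g{\left(0,C{\left(-1,5 \right)} \right)}\right) \left(-48\right) = \left(1 - 12\right) \left(-48\right) = \left(-11\right) \left(-48\right) = 528$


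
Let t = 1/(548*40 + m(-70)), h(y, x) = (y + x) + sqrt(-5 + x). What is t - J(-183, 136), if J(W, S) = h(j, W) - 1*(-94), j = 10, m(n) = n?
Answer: 1726151/21850 - 2*I*sqrt(47) ≈ 79.0 - 13.711*I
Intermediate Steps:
h(y, x) = x + y + sqrt(-5 + x) (h(y, x) = (x + y) + sqrt(-5 + x) = x + y + sqrt(-5 + x))
t = 1/21850 (t = 1/(548*40 - 70) = 1/(21920 - 70) = 1/21850 ≈ 4.5767e-5)
J(W, S) = 104 + W + sqrt(-5 + W) (J(W, S) = (W + 10 + sqrt(-5 + W)) - 1*(-94) = (10 + W + sqrt(-5 + W)) + 94 = 104 + W + sqrt(-5 + W))
t - J(-183, 136) = 1/21850 - (104 - 183 + sqrt(-5 - 183)) = 1/21850 - (104 - 183 + sqrt(-188)) = 1/21850 - (104 - 183 + 2*I*sqrt(47)) = 1/21850 - (-79 + 2*I*sqrt(47)) = 1/21850 + (79 - 2*I*sqrt(47)) = 1726151/21850 - 2*I*sqrt(47)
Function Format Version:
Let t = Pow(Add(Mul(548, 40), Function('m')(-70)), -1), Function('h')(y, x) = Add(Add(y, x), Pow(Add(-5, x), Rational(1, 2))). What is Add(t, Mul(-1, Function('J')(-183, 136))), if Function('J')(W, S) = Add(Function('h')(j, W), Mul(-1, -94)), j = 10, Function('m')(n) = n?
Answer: Add(Rational(1726151, 21850), Mul(-2, I, Pow(47, Rational(1, 2)))) ≈ Add(79.000, Mul(-13.711, I))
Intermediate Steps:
Function('h')(y, x) = Add(x, y, Pow(Add(-5, x), Rational(1, 2))) (Function('h')(y, x) = Add(Add(x, y), Pow(Add(-5, x), Rational(1, 2))) = Add(x, y, Pow(Add(-5, x), Rational(1, 2))))
t = Rational(1, 21850) (t = Pow(Add(Mul(548, 40), -70), -1) = Pow(Add(21920, -70), -1) = Pow(21850, -1) = Rational(1, 21850) ≈ 4.5767e-5)
Function('J')(W, S) = Add(104, W, Pow(Add(-5, W), Rational(1, 2))) (Function('J')(W, S) = Add(Add(W, 10, Pow(Add(-5, W), Rational(1, 2))), Mul(-1, -94)) = Add(Add(10, W, Pow(Add(-5, W), Rational(1, 2))), 94) = Add(104, W, Pow(Add(-5, W), Rational(1, 2))))
Add(t, Mul(-1, Function('J')(-183, 136))) = Add(Rational(1, 21850), Mul(-1, Add(104, -183, Pow(Add(-5, -183), Rational(1, 2))))) = Add(Rational(1, 21850), Mul(-1, Add(104, -183, Pow(-188, Rational(1, 2))))) = Add(Rational(1, 21850), Mul(-1, Add(104, -183, Mul(2, I, Pow(47, Rational(1, 2)))))) = Add(Rational(1, 21850), Mul(-1, Add(-79, Mul(2, I, Pow(47, Rational(1, 2)))))) = Add(Rational(1, 21850), Add(79, Mul(-2, I, Pow(47, Rational(1, 2))))) = Add(Rational(1726151, 21850), Mul(-2, I, Pow(47, Rational(1, 2))))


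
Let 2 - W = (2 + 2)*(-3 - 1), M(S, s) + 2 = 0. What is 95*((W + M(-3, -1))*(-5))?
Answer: -7600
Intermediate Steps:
M(S, s) = -2 (M(S, s) = -2 + 0 = -2)
W = 18 (W = 2 - (2 + 2)*(-3 - 1) = 2 - 4*(-4) = 2 - 1*(-16) = 2 + 16 = 18)
95*((W + M(-3, -1))*(-5)) = 95*((18 - 2)*(-5)) = 95*(16*(-5)) = 95*(-80) = -7600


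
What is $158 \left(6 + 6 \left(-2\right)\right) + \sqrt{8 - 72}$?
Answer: $-948 + 8 i \approx -948.0 + 8.0 i$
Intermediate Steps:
$158 \left(6 + 6 \left(-2\right)\right) + \sqrt{8 - 72} = 158 \left(6 - 12\right) + \sqrt{-64} = 158 \left(-6\right) + 8 i = -948 + 8 i$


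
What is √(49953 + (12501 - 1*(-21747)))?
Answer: √84201 ≈ 290.17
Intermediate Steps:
√(49953 + (12501 - 1*(-21747))) = √(49953 + (12501 + 21747)) = √(49953 + 34248) = √84201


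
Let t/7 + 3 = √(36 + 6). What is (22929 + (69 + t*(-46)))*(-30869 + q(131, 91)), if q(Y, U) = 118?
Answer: -736916964 + 9901822*√42 ≈ -6.7275e+8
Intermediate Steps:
t = -21 + 7*√42 (t = -21 + 7*√(36 + 6) = -21 + 7*√42 ≈ 24.365)
(22929 + (69 + t*(-46)))*(-30869 + q(131, 91)) = (22929 + (69 + (-21 + 7*√42)*(-46)))*(-30869 + 118) = (22929 + (69 + (966 - 322*√42)))*(-30751) = (22929 + (1035 - 322*√42))*(-30751) = (23964 - 322*√42)*(-30751) = -736916964 + 9901822*√42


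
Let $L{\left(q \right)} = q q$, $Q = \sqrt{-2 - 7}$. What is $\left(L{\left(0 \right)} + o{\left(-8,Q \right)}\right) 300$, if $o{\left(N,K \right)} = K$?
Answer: $900 i \approx 900.0 i$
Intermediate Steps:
$Q = 3 i$ ($Q = \sqrt{-9} = 3 i \approx 3.0 i$)
$L{\left(q \right)} = q^{2}$
$\left(L{\left(0 \right)} + o{\left(-8,Q \right)}\right) 300 = \left(0^{2} + 3 i\right) 300 = \left(0 + 3 i\right) 300 = 3 i 300 = 900 i$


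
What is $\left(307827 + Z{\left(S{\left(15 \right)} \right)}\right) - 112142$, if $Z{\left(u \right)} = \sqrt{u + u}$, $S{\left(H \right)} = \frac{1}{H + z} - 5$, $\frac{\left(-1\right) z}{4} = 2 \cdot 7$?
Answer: $195685 + \frac{2 i \sqrt{4223}}{41} \approx 1.9569 \cdot 10^{5} + 3.17 i$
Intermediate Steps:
$z = -56$ ($z = - 4 \cdot 2 \cdot 7 = \left(-4\right) 14 = -56$)
$S{\left(H \right)} = -5 + \frac{1}{-56 + H}$ ($S{\left(H \right)} = \frac{1}{H - 56} - 5 = \frac{1}{-56 + H} - 5 = -5 + \frac{1}{-56 + H}$)
$Z{\left(u \right)} = \sqrt{2} \sqrt{u}$ ($Z{\left(u \right)} = \sqrt{2 u} = \sqrt{2} \sqrt{u}$)
$\left(307827 + Z{\left(S{\left(15 \right)} \right)}\right) - 112142 = \left(307827 + \sqrt{2} \sqrt{\frac{281 - 75}{-56 + 15}}\right) - 112142 = \left(307827 + \sqrt{2} \sqrt{\frac{281 - 75}{-41}}\right) - 112142 = \left(307827 + \sqrt{2} \sqrt{\left(- \frac{1}{41}\right) 206}\right) - 112142 = \left(307827 + \sqrt{2} \sqrt{- \frac{206}{41}}\right) - 112142 = \left(307827 + \sqrt{2} \frac{i \sqrt{8446}}{41}\right) - 112142 = \left(307827 + \frac{2 i \sqrt{4223}}{41}\right) - 112142 = 195685 + \frac{2 i \sqrt{4223}}{41}$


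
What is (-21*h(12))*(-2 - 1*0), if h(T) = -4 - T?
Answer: -672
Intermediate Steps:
(-21*h(12))*(-2 - 1*0) = (-21*(-4 - 1*12))*(-2 - 1*0) = (-21*(-4 - 12))*(-2 + 0) = -21*(-16)*(-2) = 336*(-2) = -672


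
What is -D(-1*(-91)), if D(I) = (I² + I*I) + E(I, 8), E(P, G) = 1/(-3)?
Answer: -49685/3 ≈ -16562.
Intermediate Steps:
E(P, G) = -⅓
D(I) = -⅓ + 2*I² (D(I) = (I² + I*I) - ⅓ = (I² + I²) - ⅓ = 2*I² - ⅓ = -⅓ + 2*I²)
-D(-1*(-91)) = -(-⅓ + 2*(-1*(-91))²) = -(-⅓ + 2*91²) = -(-⅓ + 2*8281) = -(-⅓ + 16562) = -1*49685/3 = -49685/3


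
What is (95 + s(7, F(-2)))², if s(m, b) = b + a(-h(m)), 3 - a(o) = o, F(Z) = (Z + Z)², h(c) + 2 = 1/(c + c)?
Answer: 2461761/196 ≈ 12560.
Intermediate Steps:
h(c) = -2 + 1/(2*c) (h(c) = -2 + 1/(c + c) = -2 + 1/(2*c))
F(Z) = 4*Z² (F(Z) = (2*Z)² = 4*Z²)
a(o) = 3 - o
s(m, b) = 1 + b + 1/(2*m) (s(m, b) = b + (3 - (-1)*(-2 + 1/(2*m))) = b + (3 - (2 - 1/(2*m))) = b + (3 + (-2 + 1/(2*m))) = b + (1 + 1/(2*m)) = 1 + b + 1/(2*m))
(95 + s(7, F(-2)))² = (95 + (1 + 4*(-2)² + (½)/7))² = (95 + (1 + 4*4 + (½)*(⅐)))² = (95 + (1 + 16 + 1/14))² = (95 + 239/14)² = (1569/14)² = 2461761/196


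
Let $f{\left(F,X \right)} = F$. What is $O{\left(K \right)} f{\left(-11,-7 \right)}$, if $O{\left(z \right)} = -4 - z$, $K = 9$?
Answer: $143$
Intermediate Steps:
$O{\left(K \right)} f{\left(-11,-7 \right)} = \left(-4 - 9\right) \left(-11\right) = \left(-13\right) \left(-11\right) = 143$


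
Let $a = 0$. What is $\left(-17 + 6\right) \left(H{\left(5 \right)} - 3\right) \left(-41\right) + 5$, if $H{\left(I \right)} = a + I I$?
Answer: $9927$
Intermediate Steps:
$H{\left(I \right)} = I^{2}$ ($H{\left(I \right)} = 0 + I I = 0 + I^{2} = I^{2}$)
$\left(-17 + 6\right) \left(H{\left(5 \right)} - 3\right) \left(-41\right) + 5 = \left(-17 + 6\right) \left(5^{2} - 3\right) \left(-41\right) + 5 = - 11 \left(25 + \left(0 - 3\right)\right) \left(-41\right) + 5 = - 11 \left(25 - 3\right) \left(-41\right) + 5 = \left(-11\right) 22 \left(-41\right) + 5 = \left(-242\right) \left(-41\right) + 5 = 9922 + 5 = 9927$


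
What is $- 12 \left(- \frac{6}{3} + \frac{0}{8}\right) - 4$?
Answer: $20$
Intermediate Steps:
$- 12 \left(- \frac{6}{3} + \frac{0}{8}\right) - 4 = - 12 \left(\left(-6\right) \frac{1}{3} + 0 \cdot \frac{1}{8}\right) - 4 = - 12 \left(-2 + 0\right) - 4 = \left(-12\right) \left(-2\right) - 4 = 24 - 4 = 20$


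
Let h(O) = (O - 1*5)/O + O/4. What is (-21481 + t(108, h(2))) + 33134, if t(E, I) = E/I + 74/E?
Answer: 623467/54 ≈ 11546.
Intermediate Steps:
h(O) = O/4 + (-5 + O)/O (h(O) = (O - 5)/O + O*(¼) = (-5 + O)/O + O/4 = O/4 + (-5 + O)/O)
t(E, I) = 74/E + E/I
(-21481 + t(108, h(2))) + 33134 = (-21481 + (74/108 + 108/(1 - 5/2 + (¼)*2))) + 33134 = (-21481 + (74*(1/108) + 108/(1 - 5*½ + ½))) + 33134 = (-21481 + (37/54 + 108/(1 - 5/2 + ½))) + 33134 = (-21481 + (37/54 + 108/(-1))) + 33134 = (-21481 + (37/54 + 108*(-1))) + 33134 = (-21481 + (37/54 - 108)) + 33134 = (-21481 - 5795/54) + 33134 = -1165769/54 + 33134 = 623467/54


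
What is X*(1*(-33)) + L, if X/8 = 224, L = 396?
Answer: -58740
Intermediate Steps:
X = 1792 (X = 8*224 = 1792)
X*(1*(-33)) + L = 1792*(1*(-33)) + 396 = 1792*(-33) + 396 = -59136 + 396 = -58740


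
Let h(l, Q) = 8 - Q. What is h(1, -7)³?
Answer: 3375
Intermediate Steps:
h(1, -7)³ = (8 - 1*(-7))³ = (8 + 7)³ = 15³ = 3375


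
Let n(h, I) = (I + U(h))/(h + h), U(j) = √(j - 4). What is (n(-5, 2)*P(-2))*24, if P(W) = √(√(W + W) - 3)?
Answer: √(-3 + 2*I)*(-24 - 36*I)/5 ≈ 10.444 - 12.685*I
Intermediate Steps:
U(j) = √(-4 + j)
P(W) = √(-3 + √2*√W) (P(W) = √(√(2*W) - 3) = √(√2*√W - 3) = √(-3 + √2*√W))
n(h, I) = (I + √(-4 + h))/(2*h) (n(h, I) = (I + √(-4 + h))/(h + h) = (I + √(-4 + h))/((2*h)) = (I + √(-4 + h))*(1/(2*h)) = (I + √(-4 + h))/(2*h))
(n(-5, 2)*P(-2))*24 = (((½)*(2 + √(-4 - 5))/(-5))*√(-3 + √2*√(-2)))*24 = (((½)*(-⅕)*(2 + √(-9)))*√(-3 + √2*(I*√2)))*24 = (((½)*(-⅕)*(2 + 3*I))*√(-3 + 2*I))*24 = ((-⅕ - 3*I/10)*√(-3 + 2*I))*24 = (√(-3 + 2*I)*(-⅕ - 3*I/10))*24 = 24*√(-3 + 2*I)*(-⅕ - 3*I/10)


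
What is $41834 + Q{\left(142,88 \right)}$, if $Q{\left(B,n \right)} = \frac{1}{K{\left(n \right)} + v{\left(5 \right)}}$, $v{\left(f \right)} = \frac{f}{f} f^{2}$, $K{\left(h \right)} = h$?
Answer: $\frac{4727243}{113} \approx 41834.0$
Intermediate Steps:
$v{\left(f \right)} = f^{2}$ ($v{\left(f \right)} = 1 f^{2} = f^{2}$)
$Q{\left(B,n \right)} = \frac{1}{25 + n}$ ($Q{\left(B,n \right)} = \frac{1}{n + 5^{2}} = \frac{1}{n + 25} = \frac{1}{25 + n}$)
$41834 + Q{\left(142,88 \right)} = 41834 + \frac{1}{25 + 88} = 41834 + \frac{1}{113} = \frac{4727243}{113}$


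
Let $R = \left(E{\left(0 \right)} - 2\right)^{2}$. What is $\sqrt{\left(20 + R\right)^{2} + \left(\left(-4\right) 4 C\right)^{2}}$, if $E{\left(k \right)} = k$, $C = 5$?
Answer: $8 \sqrt{109} \approx 83.522$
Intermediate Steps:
$R = 4$ ($R = \left(0 - 2\right)^{2} = \left(-2\right)^{2} = 4$)
$\sqrt{\left(20 + R\right)^{2} + \left(\left(-4\right) 4 C\right)^{2}} = \sqrt{\left(20 + 4\right)^{2} + \left(\left(-4\right) 4 \cdot 5\right)^{2}} = \sqrt{24^{2} + \left(\left(-16\right) 5\right)^{2}} = \sqrt{576 + \left(-80\right)^{2}} = \sqrt{576 + 6400} = \sqrt{6976} = 8 \sqrt{109}$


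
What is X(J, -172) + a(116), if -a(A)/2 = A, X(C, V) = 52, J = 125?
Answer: -180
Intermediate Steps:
a(A) = -2*A
X(J, -172) + a(116) = 52 - 2*116 = 52 - 232 = -180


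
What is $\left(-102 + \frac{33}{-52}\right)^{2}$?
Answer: $\frac{28483569}{2704} \approx 10534.0$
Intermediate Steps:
$\left(-102 + \frac{33}{-52}\right)^{2} = \left(-102 + 33 \left(- \frac{1}{52}\right)\right)^{2} = \left(-102 - \frac{33}{52}\right)^{2} = \left(- \frac{5337}{52}\right)^{2} = \frac{28483569}{2704}$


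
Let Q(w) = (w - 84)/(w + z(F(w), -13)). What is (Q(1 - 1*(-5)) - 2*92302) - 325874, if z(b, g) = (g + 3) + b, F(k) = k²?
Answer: -8167687/16 ≈ -5.1048e+5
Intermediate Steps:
z(b, g) = 3 + b + g (z(b, g) = (3 + g) + b = 3 + b + g)
Q(w) = (-84 + w)/(-10 + w + w²) (Q(w) = (w - 84)/(w + (3 + w² - 13)) = (-84 + w)/(w + (-10 + w²)) = (-84 + w)/(-10 + w + w²))
(Q(1 - 1*(-5)) - 2*92302) - 325874 = ((-84 + (1 - 1*(-5)))/(-10 + (1 - 1*(-5)) + (1 - 1*(-5))²) - 2*92302) - 325874 = ((-84 + (1 + 5))/(-10 + (1 + 5) + (1 + 5)²) - 184604) - 325874 = ((-84 + 6)/(-10 + 6 + 6²) - 184604) - 325874 = (-78/(-10 + 6 + 36) - 184604) - 325874 = (-78/32 - 184604) - 325874 = ((1/32)*(-78) - 184604) - 325874 = (-39/16 - 184604) - 325874 = -2953703/16 - 325874 = -8167687/16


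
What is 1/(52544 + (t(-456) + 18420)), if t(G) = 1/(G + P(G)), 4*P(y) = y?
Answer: 570/40449479 ≈ 1.4092e-5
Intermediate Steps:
P(y) = y/4
t(G) = 4/(5*G) (t(G) = 1/(G + G/4) = 1/(5*G/4) = 4/(5*G))
1/(52544 + (t(-456) + 18420)) = 1/(52544 + ((4/5)/(-456) + 18420)) = 1/(52544 + ((4/5)*(-1/456) + 18420)) = 1/(52544 + (-1/570 + 18420)) = 1/(52544 + 10499399/570) = 1/(40449479/570) = 570/40449479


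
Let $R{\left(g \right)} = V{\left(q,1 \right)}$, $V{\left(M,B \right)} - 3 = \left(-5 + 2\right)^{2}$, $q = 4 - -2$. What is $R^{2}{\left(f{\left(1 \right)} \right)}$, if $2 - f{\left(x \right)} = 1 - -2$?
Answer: $144$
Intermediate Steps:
$f{\left(x \right)} = -1$ ($f{\left(x \right)} = 2 - \left(1 - -2\right) = 2 - \left(1 + 2\right) = 2 - 3 = -1$)
$q = 6$ ($q = 4 + 2 = 6$)
$V{\left(M,B \right)} = 12$ ($V{\left(M,B \right)} = 3 + \left(-5 + 2\right)^{2} = 3 + \left(-3\right)^{2} = 3 + 9 = 12$)
$R{\left(g \right)} = 12$
$R^{2}{\left(f{\left(1 \right)} \right)} = 12^{2} = 144$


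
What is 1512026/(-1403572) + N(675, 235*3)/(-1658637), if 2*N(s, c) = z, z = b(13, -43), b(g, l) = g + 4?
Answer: -2971462321/2758313331 ≈ -1.0773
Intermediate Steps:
b(g, l) = 4 + g
z = 17 (z = 4 + 13 = 17)
N(s, c) = 17/2 (N(s, c) = (½)*17 = 17/2)
1512026/(-1403572) + N(675, 235*3)/(-1658637) = 1512026/(-1403572) + (17/2)/(-1658637) = 1512026*(-1/1403572) + (17/2)*(-1/1658637) = -3583/3326 - 17/3317274 = -2971462321/2758313331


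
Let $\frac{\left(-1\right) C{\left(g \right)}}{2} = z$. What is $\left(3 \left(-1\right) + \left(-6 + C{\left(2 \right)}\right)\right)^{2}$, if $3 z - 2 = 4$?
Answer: $169$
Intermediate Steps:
$z = 2$ ($z = \frac{2}{3} + \frac{1}{3} \cdot 4 = \frac{2}{3} + \frac{4}{3} = 2$)
$C{\left(g \right)} = -4$ ($C{\left(g \right)} = \left(-2\right) 2 = -4$)
$\left(3 \left(-1\right) + \left(-6 + C{\left(2 \right)}\right)\right)^{2} = \left(3 \left(-1\right) - 10\right)^{2} = \left(-3 - 10\right)^{2} = \left(-13\right)^{2} = 169$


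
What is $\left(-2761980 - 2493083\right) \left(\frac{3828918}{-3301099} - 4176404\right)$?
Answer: $\frac{72450118407077575582}{3301099} \approx 2.1947 \cdot 10^{13}$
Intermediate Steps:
$\left(-2761980 - 2493083\right) \left(\frac{3828918}{-3301099} - 4176404\right) = - 5255063 \left(3828918 \left(- \frac{1}{3301099}\right) - 4176404\right) = - 5255063 \left(- \frac{3828918}{3301099} - 4176404\right) = \left(-5255063\right) \left(- \frac{13786726896914}{3301099}\right) = \frac{72450118407077575582}{3301099}$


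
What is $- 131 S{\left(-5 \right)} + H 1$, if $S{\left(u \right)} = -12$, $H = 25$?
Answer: $1597$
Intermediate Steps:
$- 131 S{\left(-5 \right)} + H 1 = \left(-131\right) \left(-12\right) + 25 \cdot 1 = 1572 + 25 = 1597$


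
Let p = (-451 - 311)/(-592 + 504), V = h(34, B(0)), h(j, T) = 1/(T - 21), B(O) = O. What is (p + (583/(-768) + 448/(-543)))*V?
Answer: -10818191/32110848 ≈ -0.33690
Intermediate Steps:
h(j, T) = 1/(-21 + T)
V = -1/21 (V = 1/(-21 + 0) = 1/(-21) = -1/21 ≈ -0.047619)
p = 381/44 (p = -762/(-88) = -762*(-1/88) = 381/44 ≈ 8.6591)
(p + (583/(-768) + 448/(-543)))*V = (381/44 + (583/(-768) + 448/(-543)))*(-1/21) = (381/44 + (583*(-1/768) + 448*(-1/543)))*(-1/21) = (381/44 + (-583/768 - 448/543))*(-1/21) = (381/44 - 220211/139008)*(-1/21) = (10818191/1529088)*(-1/21) = -10818191/32110848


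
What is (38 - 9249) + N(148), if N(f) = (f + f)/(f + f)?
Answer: -9210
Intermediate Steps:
N(f) = 1 (N(f) = (2*f)/((2*f)) = (2*f)*(1/(2*f)) = 1)
(38 - 9249) + N(148) = (38 - 9249) + 1 = -9211 + 1 = -9210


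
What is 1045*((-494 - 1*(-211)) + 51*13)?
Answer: 397100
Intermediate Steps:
1045*((-494 - 1*(-211)) + 51*13) = 1045*((-494 + 211) + 663) = 1045*(-283 + 663) = 1045*380 = 397100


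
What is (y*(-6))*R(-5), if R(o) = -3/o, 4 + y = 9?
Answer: -18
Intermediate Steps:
y = 5 (y = -4 + 9 = 5)
(y*(-6))*R(-5) = (5*(-6))*(-3/(-5)) = -(-90)*(-1)/5 = -30*⅗ = -18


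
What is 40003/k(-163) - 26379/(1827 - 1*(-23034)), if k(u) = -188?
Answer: -333157945/1557956 ≈ -213.84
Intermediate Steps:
40003/k(-163) - 26379/(1827 - 1*(-23034)) = 40003/(-188) - 26379/(1827 - 1*(-23034)) = 40003*(-1/188) - 26379/(1827 + 23034) = -40003/188 - 26379/24861 = -40003/188 - 26379*1/24861 = -40003/188 - 8793/8287 = -333157945/1557956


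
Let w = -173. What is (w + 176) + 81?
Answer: 84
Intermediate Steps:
(w + 176) + 81 = (-173 + 176) + 81 = 3 + 81 = 84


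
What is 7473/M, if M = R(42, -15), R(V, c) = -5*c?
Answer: 2491/25 ≈ 99.640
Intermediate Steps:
M = 75 (M = -5*(-15) = 75)
7473/M = 7473/75 = 7473*(1/75) = 2491/25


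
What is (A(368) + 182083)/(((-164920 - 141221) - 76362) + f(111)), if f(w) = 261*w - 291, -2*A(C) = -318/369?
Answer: -22396262/43520229 ≈ -0.51462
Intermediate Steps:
A(C) = 53/123 (A(C) = -(-159)/369 = -½*(-106/123) = 53/123)
f(w) = -291 + 261*w
(A(368) + 182083)/(((-164920 - 141221) - 76362) + f(111)) = (53/123 + 182083)/(((-164920 - 141221) - 76362) + (-291 + 261*111)) = 22396262/(123*((-306141 - 76362) + (-291 + 28971))) = 22396262/(123*(-382503 + 28680)) = (22396262/123)/(-353823) = (22396262/123)*(-1/353823) = -22396262/43520229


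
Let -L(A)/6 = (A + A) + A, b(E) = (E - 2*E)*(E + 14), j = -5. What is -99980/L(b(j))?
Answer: 9998/81 ≈ 123.43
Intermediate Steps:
b(E) = -E*(14 + E) (b(E) = (-E)*(14 + E) = -E*(14 + E))
L(A) = -18*A (L(A) = -6*((A + A) + A) = -6*(2*A + A) = -18*A)
-99980/L(b(j)) = -99980*(-1/(90*(14 - 5))) = -99980/((-(-18)*(-5)*9)) = -99980/((-18*45)) = -99980/(-810) = -99980*(-1/810) = 9998/81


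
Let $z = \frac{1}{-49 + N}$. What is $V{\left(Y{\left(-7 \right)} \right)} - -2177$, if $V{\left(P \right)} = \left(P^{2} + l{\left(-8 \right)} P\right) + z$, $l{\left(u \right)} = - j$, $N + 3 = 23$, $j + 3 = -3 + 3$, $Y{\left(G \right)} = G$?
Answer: $\frac{63944}{29} \approx 2205.0$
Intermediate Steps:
$j = -3$ ($j = -3 + \left(-3 + 3\right) = -3 + 0 = -3$)
$N = 20$ ($N = -3 + 23 = 20$)
$z = - \frac{1}{29}$ ($z = \frac{1}{-49 + 20} = \frac{1}{-29} = - \frac{1}{29} \approx -0.034483$)
$l{\left(u \right)} = 3$ ($l{\left(u \right)} = \left(-1\right) \left(-3\right) = 3$)
$V{\left(P \right)} = - \frac{1}{29} + P^{2} + 3 P$ ($V{\left(P \right)} = \left(P^{2} + 3 P\right) - \frac{1}{29} = - \frac{1}{29} + P^{2} + 3 P$)
$V{\left(Y{\left(-7 \right)} \right)} - -2177 = \left(- \frac{1}{29} + \left(-7\right)^{2} + 3 \left(-7\right)\right) - -2177 = \left(- \frac{1}{29} + 49 - 21\right) + 2177 = \frac{811}{29} + 2177 = \frac{63944}{29}$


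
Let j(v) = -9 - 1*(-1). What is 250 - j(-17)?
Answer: 258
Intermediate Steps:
j(v) = -8 (j(v) = -9 + 1 = -8)
250 - j(-17) = 250 - 1*(-8) = 250 + 8 = 258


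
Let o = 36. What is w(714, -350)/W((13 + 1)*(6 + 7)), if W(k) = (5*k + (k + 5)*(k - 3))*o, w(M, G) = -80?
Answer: -20/309447 ≈ -6.4631e-5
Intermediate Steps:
W(k) = 180*k + 36*(-3 + k)*(5 + k) (W(k) = (5*k + (k + 5)*(k - 3))*36 = (5*k + (5 + k)*(-3 + k))*36 = (5*k + (-3 + k)*(5 + k))*36 = 180*k + 36*(-3 + k)*(5 + k))
w(714, -350)/W((13 + 1)*(6 + 7)) = -80/(-540 + 36*((13 + 1)*(6 + 7))**2 + 252*((13 + 1)*(6 + 7))) = -80/(-540 + 36*(14*13)**2 + 252*(14*13)) = -80/(-540 + 36*182**2 + 252*182) = -80/(-540 + 36*33124 + 45864) = -80/(-540 + 1192464 + 45864) = -80/1237788 = -80*1/1237788 = -20/309447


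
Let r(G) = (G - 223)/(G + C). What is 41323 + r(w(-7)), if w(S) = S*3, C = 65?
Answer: 454492/11 ≈ 41317.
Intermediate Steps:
w(S) = 3*S
r(G) = (-223 + G)/(65 + G) (r(G) = (G - 223)/(G + 65) = (-223 + G)/(65 + G))
41323 + r(w(-7)) = 41323 + (-223 + 3*(-7))/(65 + 3*(-7)) = 41323 + (-223 - 21)/(65 - 21) = 41323 - 244/44 = 41323 + (1/44)*(-244) = 41323 - 61/11 = 454492/11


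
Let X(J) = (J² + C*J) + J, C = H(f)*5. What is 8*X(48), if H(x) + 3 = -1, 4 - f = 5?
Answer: 11136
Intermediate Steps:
f = -1 (f = 4 - 1*5 = 4 - 5 = -1)
H(x) = -4 (H(x) = -3 - 1 = -4)
C = -20 (C = -4*5 = -20)
X(J) = J² - 19*J (X(J) = (J² - 20*J) + J = J² - 19*J)
8*X(48) = 8*(48*(-19 + 48)) = 8*(48*29) = 8*1392 = 11136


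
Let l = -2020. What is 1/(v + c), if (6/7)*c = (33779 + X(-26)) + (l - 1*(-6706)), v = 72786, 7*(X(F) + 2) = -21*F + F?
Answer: 6/706477 ≈ 8.4928e-6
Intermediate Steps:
X(F) = -2 - 20*F/7 (X(F) = -2 + (-21*F + F)/7 = -2 + (-20*F)/7 = -2 - 20*F/7)
c = 269761/6 (c = 7*((33779 + (-2 - 20/7*(-26))) + (-2020 - 1*(-6706)))/6 = 7*((33779 + (-2 + 520/7)) + (-2020 + 6706))/6 = 7*((33779 + 506/7) + 4686)/6 = 7*(236959/7 + 4686)/6 = (7/6)*(269761/7) = 269761/6 ≈ 44960.)
1/(v + c) = 1/(72786 + 269761/6) = 1/(706477/6) = 6/706477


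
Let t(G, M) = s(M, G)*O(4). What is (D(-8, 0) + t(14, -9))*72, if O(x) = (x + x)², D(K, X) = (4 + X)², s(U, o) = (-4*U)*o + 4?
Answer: 2342016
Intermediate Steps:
s(U, o) = 4 - 4*U*o (s(U, o) = -4*U*o + 4 = 4 - 4*U*o)
O(x) = 4*x² (O(x) = (2*x)² = 4*x²)
t(G, M) = 256 - 256*G*M (t(G, M) = (4 - 4*M*G)*(4*4²) = (4 - 4*G*M)*(4*16) = (4 - 4*G*M)*64 = 256 - 256*G*M)
(D(-8, 0) + t(14, -9))*72 = ((4 + 0)² + (256 - 256*14*(-9)))*72 = (4² + (256 + 32256))*72 = (16 + 32512)*72 = 32528*72 = 2342016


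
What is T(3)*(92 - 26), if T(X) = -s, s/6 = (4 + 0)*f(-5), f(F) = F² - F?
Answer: -47520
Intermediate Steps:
s = 720 (s = 6*((4 + 0)*(-5*(-1 - 5))) = 6*(4*(-5*(-6))) = 6*(4*30) = 6*120 = 720)
T(X) = -720 (T(X) = -1*720 = -720)
T(3)*(92 - 26) = -720*(92 - 26) = -720*66 = -47520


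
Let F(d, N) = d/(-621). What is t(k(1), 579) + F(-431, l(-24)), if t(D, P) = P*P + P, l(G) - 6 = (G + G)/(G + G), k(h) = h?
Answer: 208544651/621 ≈ 3.3582e+5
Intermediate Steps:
l(G) = 7 (l(G) = 6 + (G + G)/(G + G) = 6 + (2*G)/((2*G)) = 6 + (2*G)*(1/(2*G)) = 6 + 1 = 7)
t(D, P) = P + P**2 (t(D, P) = P**2 + P = P + P**2)
F(d, N) = -d/621 (F(d, N) = d*(-1/621) = -d/621)
t(k(1), 579) + F(-431, l(-24)) = 579*(1 + 579) - 1/621*(-431) = 579*580 + 431/621 = 335820 + 431/621 = 208544651/621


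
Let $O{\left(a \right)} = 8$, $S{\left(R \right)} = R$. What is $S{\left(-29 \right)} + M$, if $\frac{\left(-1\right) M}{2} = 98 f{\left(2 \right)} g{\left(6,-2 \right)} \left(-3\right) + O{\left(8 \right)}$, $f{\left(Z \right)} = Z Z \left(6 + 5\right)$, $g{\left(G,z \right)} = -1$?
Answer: $-25917$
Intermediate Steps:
$f{\left(Z \right)} = 11 Z^{2}$ ($f{\left(Z \right)} = Z Z 11 = Z 11 Z = 11 Z^{2}$)
$M = -25888$ ($M = - 2 \left(98 \cdot 11 \cdot 2^{2} \left(-1\right) \left(-3\right) + 8\right) = - 2 \left(98 \cdot 11 \cdot 4 \left(-1\right) \left(-3\right) + 8\right) = - 2 \left(98 \cdot 44 \left(-1\right) \left(-3\right) + 8\right) = - 2 \left(98 \left(\left(-44\right) \left(-3\right)\right) + 8\right) = - 2 \left(98 \cdot 132 + 8\right) = - 2 \left(12936 + 8\right) = \left(-2\right) 12944 = -25888$)
$S{\left(-29 \right)} + M = -29 - 25888 = -25917$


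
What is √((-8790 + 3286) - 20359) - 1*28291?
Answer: -28291 + I*√25863 ≈ -28291.0 + 160.82*I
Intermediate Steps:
√((-8790 + 3286) - 20359) - 1*28291 = √(-5504 - 20359) - 28291 = √(-25863) - 28291 = I*√25863 - 28291 = -28291 + I*√25863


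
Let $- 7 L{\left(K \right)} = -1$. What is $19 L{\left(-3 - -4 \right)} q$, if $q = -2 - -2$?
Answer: $0$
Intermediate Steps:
$q = 0$ ($q = -2 + 2 = 0$)
$L{\left(K \right)} = \frac{1}{7}$ ($L{\left(K \right)} = \left(- \frac{1}{7}\right) \left(-1\right) = \frac{1}{7}$)
$19 L{\left(-3 - -4 \right)} q = 19 \cdot \frac{1}{7} \cdot 0 = \frac{19}{7} \cdot 0 = 0$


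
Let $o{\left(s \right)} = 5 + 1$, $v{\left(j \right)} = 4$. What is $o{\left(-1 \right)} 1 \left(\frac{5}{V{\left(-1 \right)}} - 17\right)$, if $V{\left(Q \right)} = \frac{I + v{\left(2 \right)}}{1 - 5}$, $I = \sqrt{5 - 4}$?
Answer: $-126$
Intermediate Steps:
$I = 1$ ($I = \sqrt{1} = 1$)
$o{\left(s \right)} = 6$
$V{\left(Q \right)} = - \frac{5}{4}$ ($V{\left(Q \right)} = \frac{1 + 4}{1 - 5} = \frac{5}{-4} = 5 \left(- \frac{1}{4}\right) = - \frac{5}{4}$)
$o{\left(-1 \right)} 1 \left(\frac{5}{V{\left(-1 \right)}} - 17\right) = 6 \cdot 1 \left(\frac{5}{- \frac{5}{4}} - 17\right) = 6 \left(5 \left(- \frac{4}{5}\right) - 17\right) = 6 \left(-4 - 17\right) = 6 \left(-21\right) = -126$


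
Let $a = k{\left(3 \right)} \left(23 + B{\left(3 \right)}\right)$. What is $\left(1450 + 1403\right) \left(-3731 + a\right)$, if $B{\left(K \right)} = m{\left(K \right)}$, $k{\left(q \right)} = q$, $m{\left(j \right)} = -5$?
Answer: $-10490481$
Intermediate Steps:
$B{\left(K \right)} = -5$
$a = 54$ ($a = 3 \left(23 - 5\right) = 3 \cdot 18 = 54$)
$\left(1450 + 1403\right) \left(-3731 + a\right) = \left(1450 + 1403\right) \left(-3731 + 54\right) = 2853 \left(-3677\right) = -10490481$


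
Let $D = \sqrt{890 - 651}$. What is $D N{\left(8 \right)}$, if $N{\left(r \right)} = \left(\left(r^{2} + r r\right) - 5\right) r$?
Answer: $984 \sqrt{239} \approx 15212.0$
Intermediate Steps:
$D = \sqrt{239} \approx 15.46$
$N{\left(r \right)} = r \left(-5 + 2 r^{2}\right)$ ($N{\left(r \right)} = \left(\left(r^{2} + r^{2}\right) - 5\right) r = \left(2 r^{2} - 5\right) r = \left(-5 + 2 r^{2}\right) r = r \left(-5 + 2 r^{2}\right)$)
$D N{\left(8 \right)} = \sqrt{239} \cdot 8 \left(-5 + 2 \cdot 8^{2}\right) = \sqrt{239} \cdot 8 \left(-5 + 2 \cdot 64\right) = \sqrt{239} \cdot 8 \left(-5 + 128\right) = \sqrt{239} \cdot 8 \cdot 123 = \sqrt{239} \cdot 984 = 984 \sqrt{239}$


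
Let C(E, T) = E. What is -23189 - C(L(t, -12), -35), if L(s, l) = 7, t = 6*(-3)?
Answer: -23196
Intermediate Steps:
t = -18
-23189 - C(L(t, -12), -35) = -23189 - 1*7 = -23189 - 7 = -23196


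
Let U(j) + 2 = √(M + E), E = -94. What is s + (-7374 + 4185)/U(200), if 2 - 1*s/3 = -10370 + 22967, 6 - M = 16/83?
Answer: -144300723/3826 + 3189*I*√151890/3826 ≈ -37716.0 + 324.84*I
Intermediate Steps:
M = 482/83 (M = 6 - 16/83 = 482/83 ≈ 5.8072)
U(j) = -2 + 2*I*√151890/83 (U(j) = -2 + √(482/83 - 94) = -2 + √(-7320/83) = -2 + 2*I*√151890/83)
s = -37785 (s = 6 - 3*(-10370 + 22967) = 6 - 3*12597 = 6 - 37791 = -37785)
s + (-7374 + 4185)/U(200) = -37785 + (-7374 + 4185)/(-2 + 2*I*√151890/83) = -37785 - 3189/(-2 + 2*I*√151890/83)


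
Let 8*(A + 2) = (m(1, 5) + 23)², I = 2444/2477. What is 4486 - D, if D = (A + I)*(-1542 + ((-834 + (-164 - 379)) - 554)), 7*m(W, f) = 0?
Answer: 4569943245/19816 ≈ 2.3062e+5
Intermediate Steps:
I = 2444/2477 (I = 2444*(1/2477) = 2444/2477 ≈ 0.98668)
m(W, f) = 0 (m(W, f) = (⅐)*0 = 0)
A = 513/8 (A = -2 + (0 + 23)²/8 = -2 + (⅛)*23² = -2 + (⅛)*529 = -2 + 529/8 = 513/8 ≈ 64.125)
D = -4481048669/19816 (D = (513/8 + 2444/2477)*(-1542 + ((-834 + (-164 - 379)) - 554)) = 1290253*(-1542 + ((-834 - 543) - 554))/19816 = 1290253*(-1542 + (-1377 - 554))/19816 = 1290253*(-1542 - 1931)/19816 = (1290253/19816)*(-3473) = -4481048669/19816 ≈ -2.2613e+5)
4486 - D = 4486 - 1*(-4481048669/19816) = 4486 + 4481048669/19816 = 4569943245/19816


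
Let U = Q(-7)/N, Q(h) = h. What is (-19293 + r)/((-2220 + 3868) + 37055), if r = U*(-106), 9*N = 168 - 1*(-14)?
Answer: -83444/167713 ≈ -0.49754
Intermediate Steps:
N = 182/9 (N = (168 - 1*(-14))/9 = (168 + 14)/9 = (1/9)*182 = 182/9 ≈ 20.222)
U = -9/26 (U = -7/182/9 = -7*9/182 = -9/26 ≈ -0.34615)
r = 477/13 (r = -9/26*(-106) = 477/13 ≈ 36.692)
(-19293 + r)/((-2220 + 3868) + 37055) = (-19293 + 477/13)/((-2220 + 3868) + 37055) = -250332/(13*(1648 + 37055)) = -250332/13/38703 = -250332/13*1/38703 = -83444/167713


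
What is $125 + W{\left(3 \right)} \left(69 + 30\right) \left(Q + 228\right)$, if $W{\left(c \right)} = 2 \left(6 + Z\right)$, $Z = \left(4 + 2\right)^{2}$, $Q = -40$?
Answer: $1563533$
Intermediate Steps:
$Z = 36$ ($Z = 6^{2} = 36$)
$W{\left(c \right)} = 84$ ($W{\left(c \right)} = 2 \left(6 + 36\right) = 2 \cdot 42 = 84$)
$125 + W{\left(3 \right)} \left(69 + 30\right) \left(Q + 228\right) = 125 + 84 \left(69 + 30\right) \left(-40 + 228\right) = 125 + 84 \cdot 99 \cdot 188 = 125 + 84 \cdot 18612 = 125 + 1563408 = 1563533$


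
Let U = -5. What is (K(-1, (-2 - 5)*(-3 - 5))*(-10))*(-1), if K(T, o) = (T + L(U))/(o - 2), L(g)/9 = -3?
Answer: -140/27 ≈ -5.1852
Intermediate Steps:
L(g) = -27 (L(g) = 9*(-3) = -27)
K(T, o) = (-27 + T)/(-2 + o) (K(T, o) = (T - 27)/(o - 2) = (-27 + T)/(-2 + o))
(K(-1, (-2 - 5)*(-3 - 5))*(-10))*(-1) = (((-27 - 1)/(-2 + (-2 - 5)*(-3 - 5)))*(-10))*(-1) = ((-28/(-2 - 7*(-8)))*(-10))*(-1) = ((-28/(-2 + 56))*(-10))*(-1) = ((-28/54)*(-10))*(-1) = (((1/54)*(-28))*(-10))*(-1) = -14/27*(-10)*(-1) = (140/27)*(-1) = -140/27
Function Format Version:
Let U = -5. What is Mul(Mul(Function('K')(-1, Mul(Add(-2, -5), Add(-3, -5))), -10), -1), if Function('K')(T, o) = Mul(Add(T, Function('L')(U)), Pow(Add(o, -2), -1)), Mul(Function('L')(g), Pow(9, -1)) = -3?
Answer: Rational(-140, 27) ≈ -5.1852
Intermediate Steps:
Function('L')(g) = -27 (Function('L')(g) = Mul(9, -3) = -27)
Function('K')(T, o) = Mul(Pow(Add(-2, o), -1), Add(-27, T)) (Function('K')(T, o) = Mul(Add(T, -27), Pow(Add(o, -2), -1)) = Mul(Add(-27, T), Pow(Add(-2, o), -1)) = Mul(Pow(Add(-2, o), -1), Add(-27, T)))
Mul(Mul(Function('K')(-1, Mul(Add(-2, -5), Add(-3, -5))), -10), -1) = Mul(Mul(Mul(Pow(Add(-2, Mul(Add(-2, -5), Add(-3, -5))), -1), Add(-27, -1)), -10), -1) = Mul(Mul(Mul(Pow(Add(-2, Mul(-7, -8)), -1), -28), -10), -1) = Mul(Mul(Mul(Pow(Add(-2, 56), -1), -28), -10), -1) = Mul(Mul(Mul(Pow(54, -1), -28), -10), -1) = Mul(Mul(Mul(Rational(1, 54), -28), -10), -1) = Mul(Mul(Rational(-14, 27), -10), -1) = Mul(Rational(140, 27), -1) = Rational(-140, 27)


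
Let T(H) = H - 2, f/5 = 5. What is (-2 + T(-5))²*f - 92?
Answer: 1933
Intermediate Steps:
f = 25 (f = 5*5 = 25)
T(H) = -2 + H
(-2 + T(-5))²*f - 92 = (-2 + (-2 - 5))²*25 - 92 = (-2 - 7)²*25 - 92 = (-9)²*25 - 92 = 81*25 - 92 = 2025 - 92 = 1933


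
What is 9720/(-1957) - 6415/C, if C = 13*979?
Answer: -136260595/24906739 ≈ -5.4708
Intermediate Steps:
C = 12727
9720/(-1957) - 6415/C = 9720/(-1957) - 6415/12727 = 9720*(-1/1957) - 6415*1/12727 = -9720/1957 - 6415/12727 = -136260595/24906739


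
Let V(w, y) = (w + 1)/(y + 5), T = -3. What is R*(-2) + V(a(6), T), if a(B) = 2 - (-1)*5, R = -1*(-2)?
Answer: 0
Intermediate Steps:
R = 2
a(B) = 7 (a(B) = 2 - 1*(-5) = 2 + 5 = 7)
V(w, y) = (1 + w)/(5 + y)
R*(-2) + V(a(6), T) = 2*(-2) + (1 + 7)/(5 - 3) = -4 + 8/2 = -4 + (½)*8 = -4 + 4 = 0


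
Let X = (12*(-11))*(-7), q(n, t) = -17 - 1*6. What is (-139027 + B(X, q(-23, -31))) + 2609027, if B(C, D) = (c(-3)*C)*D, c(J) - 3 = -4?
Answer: 2491252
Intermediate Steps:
q(n, t) = -23 (q(n, t) = -17 - 6 = -23)
X = 924 (X = -132*(-7) = 924)
c(J) = -1 (c(J) = 3 - 4 = -1)
B(C, D) = -C*D (B(C, D) = (-C)*D = -C*D)
(-139027 + B(X, q(-23, -31))) + 2609027 = (-139027 - 1*924*(-23)) + 2609027 = (-139027 + 21252) + 2609027 = -117775 + 2609027 = 2491252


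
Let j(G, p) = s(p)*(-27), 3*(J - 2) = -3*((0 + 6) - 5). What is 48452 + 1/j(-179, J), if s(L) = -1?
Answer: 1308205/27 ≈ 48452.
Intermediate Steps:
J = 1 (J = 2 + (-3*((0 + 6) - 5))/3 = 2 + (-3*(6 - 5))/3 = 2 + (-3*1)/3 = 2 + (1/3)*(-3) = 2 - 1 = 1)
j(G, p) = 27 (j(G, p) = -1*(-27) = 27)
48452 + 1/j(-179, J) = 48452 + 1/27 = 1308205/27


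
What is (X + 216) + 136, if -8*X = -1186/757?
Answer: 1066449/3028 ≈ 352.20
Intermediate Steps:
X = 593/3028 (X = -(-593)/(4*757) = -1/8*(-1186/757) = 593/3028 ≈ 0.19584)
(X + 216) + 136 = (593/3028 + 216) + 136 = 654641/3028 + 136 = 1066449/3028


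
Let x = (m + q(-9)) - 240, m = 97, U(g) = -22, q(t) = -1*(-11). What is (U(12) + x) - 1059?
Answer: -1213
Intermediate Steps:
q(t) = 11
x = -132 (x = (97 + 11) - 240 = 108 - 240 = -132)
(U(12) + x) - 1059 = (-22 - 132) - 1059 = -154 - 1059 = -1213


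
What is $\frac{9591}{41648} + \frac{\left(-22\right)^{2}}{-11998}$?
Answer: $\frac{47457593}{249846352} \approx 0.18995$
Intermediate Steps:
$\frac{9591}{41648} + \frac{\left(-22\right)^{2}}{-11998} = 9591 \cdot \frac{1}{41648} + 484 \left(- \frac{1}{11998}\right) = \frac{9591}{41648} - \frac{242}{5999} = \frac{47457593}{249846352}$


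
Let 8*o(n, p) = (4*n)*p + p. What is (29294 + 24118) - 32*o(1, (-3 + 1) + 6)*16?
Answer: 52132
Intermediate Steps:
o(n, p) = p/8 + n*p/2 (o(n, p) = ((4*n)*p + p)/8 = (4*n*p + p)/8 = (p + 4*n*p)/8 = p/8 + n*p/2)
(29294 + 24118) - 32*o(1, (-3 + 1) + 6)*16 = (29294 + 24118) - 4*((-3 + 1) + 6)*(1 + 4*1)*16 = 53412 - 4*(-2 + 6)*(1 + 4)*16 = 53412 - 4*4*5*16 = 53412 - 32*5/2*16 = 53412 - 80*16 = 53412 - 1280 = 52132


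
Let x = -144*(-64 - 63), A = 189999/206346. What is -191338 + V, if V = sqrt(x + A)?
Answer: -191338 + 297*sqrt(3394118)/4046 ≈ -1.9120e+5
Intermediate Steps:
A = 63333/68782 (A = 189999*(1/206346) = 63333/68782 ≈ 0.92078)
x = 18288 (x = -144*(-127) = 18288)
V = 297*sqrt(3394118)/4046 (V = sqrt(18288 + 63333/68782) = sqrt(1257948549/68782) = 297*sqrt(3394118)/4046 ≈ 135.24)
-191338 + V = -191338 + 297*sqrt(3394118)/4046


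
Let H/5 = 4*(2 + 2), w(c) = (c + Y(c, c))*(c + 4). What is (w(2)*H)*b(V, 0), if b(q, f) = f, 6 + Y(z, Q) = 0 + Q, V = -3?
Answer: 0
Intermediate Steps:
Y(z, Q) = -6 + Q (Y(z, Q) = -6 + (0 + Q) = -6 + Q)
w(c) = (-6 + 2*c)*(4 + c) (w(c) = (c + (-6 + c))*(c + 4) = (-6 + 2*c)*(4 + c))
H = 80 (H = 5*(4*(2 + 2)) = 5*(4*4) = 5*16 = 80)
(w(2)*H)*b(V, 0) = ((-24 + 2*2 + 2*2²)*80)*0 = ((-24 + 4 + 2*4)*80)*0 = ((-24 + 4 + 8)*80)*0 = -12*80*0 = -960*0 = 0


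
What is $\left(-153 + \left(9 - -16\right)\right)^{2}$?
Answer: $16384$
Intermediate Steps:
$\left(-153 + \left(9 - -16\right)\right)^{2} = \left(-153 + \left(9 + 16\right)\right)^{2} = \left(-153 + 25\right)^{2} = \left(-128\right)^{2} = 16384$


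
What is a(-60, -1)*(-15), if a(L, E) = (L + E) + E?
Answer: 930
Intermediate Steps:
a(L, E) = L + 2*E (a(L, E) = (E + L) + E = L + 2*E)
a(-60, -1)*(-15) = (-60 + 2*(-1))*(-15) = (-60 - 2)*(-15) = -62*(-15) = 930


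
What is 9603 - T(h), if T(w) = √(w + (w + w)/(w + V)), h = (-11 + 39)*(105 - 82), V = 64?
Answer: 9603 - √20232870/177 ≈ 9577.6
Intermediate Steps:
h = 644 (h = 28*23 = 644)
T(w) = √(w + 2*w/(64 + w)) (T(w) = √(w + (w + w)/(w + 64)) = √(w + (2*w)/(64 + w)) = √(w + 2*w/(64 + w)))
9603 - T(h) = 9603 - √(644*(66 + 644)/(64 + 644)) = 9603 - √(644*710/708) = 9603 - √(644*(1/708)*710) = 9603 - √(114310/177) = 9603 - √20232870/177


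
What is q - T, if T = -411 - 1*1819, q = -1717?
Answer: 513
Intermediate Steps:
T = -2230 (T = -411 - 1819 = -2230)
q - T = -1717 - 1*(-2230) = -1717 + 2230 = 513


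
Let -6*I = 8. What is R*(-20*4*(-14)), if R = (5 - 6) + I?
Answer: -7840/3 ≈ -2613.3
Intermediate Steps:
I = -4/3 (I = -⅙*8 = -4/3 ≈ -1.3333)
R = -7/3 (R = (5 - 6) - 4/3 = -1 - 4/3 = -7/3 ≈ -2.3333)
R*(-20*4*(-14)) = -7*(-20*4)*(-14)/3 = -(-560)*(-14)/3 = -7/3*1120 = -7840/3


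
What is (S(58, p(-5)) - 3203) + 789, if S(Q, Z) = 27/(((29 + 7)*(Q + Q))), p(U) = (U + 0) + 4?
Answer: -1120093/464 ≈ -2414.0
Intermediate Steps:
p(U) = 4 + U (p(U) = U + 4 = 4 + U)
S(Q, Z) = 3/(8*Q) (S(Q, Z) = 27/((36*(2*Q))) = 27/((72*Q)) = 27*(1/(72*Q)) = 3/(8*Q))
(S(58, p(-5)) - 3203) + 789 = ((3/8)/58 - 3203) + 789 = ((3/8)*(1/58) - 3203) + 789 = (3/464 - 3203) + 789 = -1486189/464 + 789 = -1120093/464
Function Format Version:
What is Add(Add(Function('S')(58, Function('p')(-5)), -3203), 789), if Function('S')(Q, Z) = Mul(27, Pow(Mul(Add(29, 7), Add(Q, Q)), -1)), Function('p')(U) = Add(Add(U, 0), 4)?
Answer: Rational(-1120093, 464) ≈ -2414.0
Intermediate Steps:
Function('p')(U) = Add(4, U) (Function('p')(U) = Add(U, 4) = Add(4, U))
Function('S')(Q, Z) = Mul(Rational(3, 8), Pow(Q, -1)) (Function('S')(Q, Z) = Mul(27, Pow(Mul(36, Mul(2, Q)), -1)) = Mul(27, Pow(Mul(72, Q), -1)) = Mul(27, Mul(Rational(1, 72), Pow(Q, -1))) = Mul(Rational(3, 8), Pow(Q, -1)))
Add(Add(Function('S')(58, Function('p')(-5)), -3203), 789) = Add(Add(Mul(Rational(3, 8), Pow(58, -1)), -3203), 789) = Add(Add(Mul(Rational(3, 8), Rational(1, 58)), -3203), 789) = Add(Add(Rational(3, 464), -3203), 789) = Add(Rational(-1486189, 464), 789) = Rational(-1120093, 464)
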